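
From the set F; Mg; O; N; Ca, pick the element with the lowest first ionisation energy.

N is in period 2, group 15; O is in period 2, group 16; F is in period 2, group 17; Mg is in period 3, group 2; Ca is in period 4, group 2.
Removing the outermost electron gets harder across a period and easier down a group.
Here both period and group differ, so the two effects have to be weighed against each other.
Mg > Ca: they share group 2; the group trend gives Mg the larger value.
O > Mg: relative to Mg, both the across-period and down-group shifts push O's first ionization energy up.
N > O: this pair runs against the simple trend — see the exception note.
F > N: both are in period 2; the period trend gives F the larger value.
Note the exception: N has a higher first ionization energy than O, contrary to the simple trend — pairing an electron in O's 2p⁴ costs repulsion energy, so O ionizes more easily than half-filled N (2p³).
Approximate values (kJ/mol): N 1402, O 1314, F 1681, Mg 738, Ca 590.
The lowest first ionisation energy among these belongs to Ca.

Ca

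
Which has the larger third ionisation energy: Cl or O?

O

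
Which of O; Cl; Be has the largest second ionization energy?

O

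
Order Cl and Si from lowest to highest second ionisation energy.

Si < Cl

Consider each +1 ion: Cl⁺ still has 6 valence electrons; Si⁺ still has 3 valence electrons.
All are still removing valence electrons, so compare the +1 ions as you would atoms: IE_2 generally rises across a period (higher Z_eff) and falls down a group (larger shell), subject to the usual subshell exceptions.
Valence configurations: Cl⁺ [Ne]3s²3p⁴, Si⁺ [Ne]3s²3p¹.
Tabulated IE_2 (kJ/mol): Cl 2298, Si 1577.
So the second ionization energies run Si < Cl.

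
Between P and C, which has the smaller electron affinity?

C is in period 2, group 14; P is in period 3, group 15.
Atoms with high Z_eff and room in the valence shell (especially the halogens) have the most exothermic electron affinities.
A diagonal step moves right (one effect) and down (the opposite effect) at once.
C > P: the two effects oppose for this pair; the down-group effect wins (122 vs 72 kJ/mol).
Tabulated electron affinity (kJ/mol): C 122, P 72.
So P has the smaller electron affinity (P < C).

P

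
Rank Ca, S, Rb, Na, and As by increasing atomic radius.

S < As < Na < Ca < Rb

Across a period the added protons contract the valence shell; down a group each new principal shell makes the atom larger.
These span different periods and groups, so the two trends combine.
As > S: both effects reinforce here, so As is clearly the larger of the two.
Na > As: the two effects oppose for this pair; the across-period effect wins (155 vs 121 pm).
Ca > Na: period and group pull opposite ways; the down-group shift dominates (171 vs 155 pm).
Rb > Ca: relative to Ca, both the across-period and down-group shifts push Rb's atomic radius up.
Approximate values (pm): Na 155, S 103, Ca 171, As 121, Rb 210.
So from smallest to largest: S < As < Na < Ca < Rb.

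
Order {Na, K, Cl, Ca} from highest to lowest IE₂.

Na > K > Cl > Ca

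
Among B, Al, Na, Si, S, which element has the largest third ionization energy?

Na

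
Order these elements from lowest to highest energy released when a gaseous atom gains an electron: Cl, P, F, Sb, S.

P < Sb < S < F < Cl

F is in period 2, group 17; P is in period 3, group 15; S is in period 3, group 16; Cl is in period 3, group 17; Sb is in period 5, group 15.
Adding an electron releases more energy for atoms nearer the top right (short of the noble gases).
Here both period and group differ, so the two effects have to be weighed against each other.
Sb > P: this pair runs against the simple trend — see the exception note.
S > Sb: relative to Sb, both the across-period and down-group shifts push S's electron affinity up.
F > S: relative to S, both the across-period and down-group shifts push F's electron affinity up.
Cl > F: this pair runs against the simple trend — see the exception note.
Note the exception: Sb has a higher electron affinity than P, contrary to the simple trend — both are half-filled np³, but the pairing/repulsion penalty for the added electron shrinks as the p orbitals become larger and more diffuse down the group, and for Sb that outweighs the weaker nuclear attraction.
Note the exception: Cl has a higher electron affinity than F, contrary to the simple trend — F's small 2p subshell makes the incoming electron feel strong e⁻–e⁻ repulsion, so Cl actually releases more energy on gaining an electron.
For reference (kJ/mol): F 328, P 72, S 200, Cl 349, Sb 103.
So from lowest to highest: P < Sb < S < F < Cl.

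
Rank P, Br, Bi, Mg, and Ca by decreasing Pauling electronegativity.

Br > P > Bi > Mg > Ca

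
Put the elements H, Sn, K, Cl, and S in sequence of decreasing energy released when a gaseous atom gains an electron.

Cl > S > Sn > H > K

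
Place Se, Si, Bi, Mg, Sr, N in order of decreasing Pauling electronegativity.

N, Se, Bi, Si, Mg, Sr

N is in period 2, group 15; Mg is in period 3, group 2; Si is in period 3, group 14; Se is in period 4, group 16; Sr is in period 5, group 2; Bi is in period 6, group 15.
Smaller atoms with higher effective nuclear charge are more electronegative.
Neither a single period nor a single group — weigh both effects.
Mg > Sr: they share group 2; the group trend gives Mg the larger value.
Si > Mg: both are in period 3; the period trend gives Si the larger value.
Bi > Si: period and group pull opposite ways; the across-period shift dominates (2.02 vs 1.90).
Se > Bi: both effects reinforce here, so Se is clearly the higher of the two.
N > Se: the two effects oppose for this pair; the down-group effect wins (3.04 vs 2.55).
Approximate values (Pauling): N 3.04, Mg 1.31, Si 1.90, Se 2.55, Sr 0.95, Bi 2.02.
So from highest to lowest: N > Se > Bi > Si > Mg > Sr.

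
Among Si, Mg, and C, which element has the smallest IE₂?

Mg

After 1 electron has been removed, what remains? Si⁺ still has 3 valence electrons; Mg⁺ still has 1 valence electron; C⁺ still has 3 valence electrons.
All are still removing valence electrons, so compare the +1 ions as you would atoms: IE_2 generally rises across a period (higher Z_eff) and falls down a group (larger shell), subject to the usual subshell exceptions.
Valence configurations: Si⁺ [Ne]3s²3p¹, Mg⁺ [Ne]3s¹, C⁺ [He]2s²2p¹.
Approximate IE_2 values (kJ/mol): Si 1577, Mg 1451, C 2353.
Putting it together, IE_2: Mg < Si < C.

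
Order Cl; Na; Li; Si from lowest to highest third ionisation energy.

Si < Cl < Na < Li

Consider each +2 ion: Cl²⁺ still has 5 valence electrons; Na²⁺ is already 1 electron into the core; Li²⁺ is already 1 electron into the core; Si²⁺ still has 2 valence electrons.
Core electrons are held far more tightly than valence electrons, so Na and Li top the IE_3 order.
Valence configurations: Cl²⁺ [Ne]3s²3p³, Si²⁺ [Ne]3s².
Tabulated IE_3 (kJ/mol): Cl 3822, Na 6910, Li 11815, Si 3232.
Overall IE_3 order: Si < Cl < Na < Li.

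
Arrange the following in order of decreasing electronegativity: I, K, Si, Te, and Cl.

Cl, I, Te, Si, K

Si is in period 3, group 14; Cl is in period 3, group 17; K is in period 4, group 1; Te is in period 5, group 16; I is in period 5, group 17.
Electronegativity increases across a period and decreases down a group, tracking effective nuclear charge and atomic size.
Here both period and group differ, so the two effects have to be weighed against each other.
Si > K: relative to K, both the across-period and down-group shifts push Si's electronegativity up.
Te > Si: the two effects oppose for this pair; the across-period effect wins (2.10 vs 1.90).
I > Te: I lies to the right of Te in period 5, so the across-period effect alone puts I higher.
Cl > I: Cl sits above I in group 17, so the down-group effect alone puts Cl higher.
For reference (Pauling): Si 1.90, Cl 3.16, K 0.82, Te 2.10, I 2.66.
So from highest to lowest: Cl > I > Te > Si > K.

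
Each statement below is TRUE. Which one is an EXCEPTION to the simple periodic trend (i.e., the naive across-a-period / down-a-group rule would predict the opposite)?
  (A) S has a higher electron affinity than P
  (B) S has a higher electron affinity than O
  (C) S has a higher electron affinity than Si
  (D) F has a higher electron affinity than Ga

The general trend: electron affinity increases across a period and decreases down a group.
(A) S (period 3, group 16) vs P (period 3, group 15): the stated order agrees with the simple trend.
(B) S (period 3, group 16) vs O (period 2, group 16): the stated order contradicts the simple trend.
(C) S (period 3, group 16) vs Si (period 3, group 14): the stated order agrees with the simple trend.
(D) F (period 2, group 17) vs Ga (period 4, group 13): the stated order agrees with the simple trend.
The exception is (B): the compact 2p subshell of O repels the added electron more than S's larger 3p does.

(B)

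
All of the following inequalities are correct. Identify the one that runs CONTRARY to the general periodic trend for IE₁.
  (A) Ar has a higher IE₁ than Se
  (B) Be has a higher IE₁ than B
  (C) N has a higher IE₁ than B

The general trend: IE₁ increases across a period and decreases down a group.
(A) Ar (period 3, group 18) vs Se (period 4, group 16): the stated order agrees with the simple trend.
(B) Be (period 2, group 2) vs B (period 2, group 13): the stated order contradicts the simple trend.
(C) N (period 2, group 15) vs B (period 2, group 13): the stated order agrees with the simple trend.
The exception is (B): removing B's lone 2p electron is easier than breaking Be's filled 2s².

(B)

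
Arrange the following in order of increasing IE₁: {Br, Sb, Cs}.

First ionization energy rises across a period (greater Z_eff holds electrons more tightly) and falls down a group (valence electrons are farther from the nucleus).
Neither a single period nor a single group — weigh both effects.
Sb > Cs: relative to Cs, both the across-period and down-group shifts push Sb's first ionization energy up.
Br > Sb: relative to Sb, both the across-period and down-group shifts push Br's first ionization energy up.
Tabulated first ionization energy (kJ/mol): Br 1140, Sb 831, Cs 376.
So from lowest to highest: Cs < Sb < Br.

Cs < Sb < Br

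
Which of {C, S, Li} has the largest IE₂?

Li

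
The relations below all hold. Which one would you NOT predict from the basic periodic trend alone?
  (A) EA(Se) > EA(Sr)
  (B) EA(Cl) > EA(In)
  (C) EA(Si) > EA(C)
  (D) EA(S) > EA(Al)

(C)

The general trend: electron affinity increases across a period and decreases down a group.
(A) Se (period 4, group 16) vs Sr (period 5, group 2): the stated order agrees with the simple trend.
(B) Cl (period 3, group 17) vs In (period 5, group 13): the stated order agrees with the simple trend.
(C) Si (period 3, group 14) vs C (period 2, group 14): the stated order contradicts the simple trend.
(D) S (period 3, group 16) vs Al (period 3, group 13): the stated order agrees with the simple trend.
The exception is (C): Si's larger, more diffuse 3p orbitals accept an added electron slightly more readily than C's compact 2p.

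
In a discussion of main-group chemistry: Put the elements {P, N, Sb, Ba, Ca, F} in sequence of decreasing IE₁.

F, N, P, Sb, Ca, Ba

N is in period 2, group 15; F is in period 2, group 17; P is in period 3, group 15; Ca is in period 4, group 2; Sb is in period 5, group 15; Ba is in period 6, group 2.
Removing the outermost electron gets harder across a period and easier down a group.
Neither a single period nor a single group — weigh both effects.
Ca > Ba: Ca sits above Ba in group 2, so the down-group effect alone puts Ca higher.
Sb > Ca: period and group pull opposite ways; the across-period shift dominates (831 vs 590 kJ/mol).
P > Sb: they share group 15; the group trend gives P the larger value.
N > P: N sits above P in group 15, so the down-group effect alone puts N higher.
F > N: both are in period 2; the period trend gives F the larger value.
Approximate values (kJ/mol): N 1402, F 1681, P 1012, Ca 590, Sb 831, Ba 503.
So from highest to lowest: F > N > P > Sb > Ca > Ba.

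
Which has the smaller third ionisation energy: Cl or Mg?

Cl

Consider each +2 ion: Cl²⁺ still has 5 valence electrons; Mg²⁺ is the bare [Ne] core.
Core electrons are held far more tightly than valence electrons, so Mg tops the IE_3 order.
Tabulated IE_3 (kJ/mol): Cl 3822, Mg 7733.
So the third ionization energies run Cl < Mg.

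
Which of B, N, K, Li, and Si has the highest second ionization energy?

The second ionization energy removes an electron from the +1 ion. For each element: B⁺ still has 2 valence electrons; N⁺ still has 4 valence electrons; K⁺ is the bare [Ar] core; Li⁺ is the bare [He] core; Si⁺ still has 3 valence electrons.
Pulling an electron out of a noble-gas core costs far more than removing a remaining valence electron, so K and Li sit at the high end of IE_2.
Valence configurations: B⁺ [He]2s², N⁺ [He]2s²2p², Si⁺ [Ne]3s²3p¹.
Approximate IE_2 values (kJ/mol): B 2427, N 2856, K 3052, Li 7298, Si 1577.
Overall IE_2 order: Si < B < N < K < Li.

Li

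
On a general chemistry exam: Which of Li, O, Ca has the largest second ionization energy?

The second ionization energy removes an electron from the +1 ion. For each element: Li⁺ is the bare [He] core; O⁺ still has 5 valence electrons; Ca⁺ still has 1 valence electron.
Breaking into a closed-shell core is much more expensive than removing a leftover valence electron — Li has the largest IE_2 here.
Valence configurations: O⁺ [He]2s²2p³, Ca⁺ [Ar]4s¹.
Tabulated IE_2 (kJ/mol): Li 7298, O 3388, Ca 1145.
Overall IE_2 order: Ca < O < Li.

Li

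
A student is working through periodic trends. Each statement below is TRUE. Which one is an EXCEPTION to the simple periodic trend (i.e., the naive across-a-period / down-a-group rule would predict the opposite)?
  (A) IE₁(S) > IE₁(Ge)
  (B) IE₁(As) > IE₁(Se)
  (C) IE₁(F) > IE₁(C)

(B)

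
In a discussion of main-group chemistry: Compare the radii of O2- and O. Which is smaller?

O

Forming O2- adds 2 electrons to O. More electron–electron repulsion in the same shell, with unchanged nuclear charge, lets the cloud expand.
An anion is larger than its parent atom: O2- > O.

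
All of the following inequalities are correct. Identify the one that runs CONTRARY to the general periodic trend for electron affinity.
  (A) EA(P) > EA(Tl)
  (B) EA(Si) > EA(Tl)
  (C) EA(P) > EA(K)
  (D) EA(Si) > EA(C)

(D)

The general trend: electron affinity increases across a period and decreases down a group.
(A) P (period 3, group 15) vs Tl (period 6, group 13): the stated order agrees with the simple trend.
(B) Si (period 3, group 14) vs Tl (period 6, group 13): the stated order agrees with the simple trend.
(C) P (period 3, group 15) vs K (period 4, group 1): the stated order agrees with the simple trend.
(D) Si (period 3, group 14) vs C (period 2, group 14): the stated order contradicts the simple trend.
The exception is (D): Si's larger, more diffuse 3p orbitals accept an added electron slightly more readily than C's compact 2p.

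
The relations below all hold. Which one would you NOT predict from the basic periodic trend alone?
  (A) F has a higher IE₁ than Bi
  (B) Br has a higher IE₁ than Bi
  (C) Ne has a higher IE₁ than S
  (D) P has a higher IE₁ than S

The general trend: IE₁ increases across a period and decreases down a group.
(A) F (period 2, group 17) vs Bi (period 6, group 15): the stated order agrees with the simple trend.
(B) Br (period 4, group 17) vs Bi (period 6, group 15): the stated order agrees with the simple trend.
(C) Ne (period 2, group 18) vs S (period 3, group 16): the stated order agrees with the simple trend.
(D) P (period 3, group 15) vs S (period 3, group 16): the stated order contradicts the simple trend.
The exception is (D): S (3p⁴) ionizes more easily than half-filled P (3p³) because the paired 3p electron in S is pushed out by e⁻–e⁻ repulsion.

(D)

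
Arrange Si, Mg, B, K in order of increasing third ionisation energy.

Si < B < K < Mg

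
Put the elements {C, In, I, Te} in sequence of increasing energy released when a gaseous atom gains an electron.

In, C, Te, I

C is in period 2, group 14; In is in period 5, group 13; Te is in period 5, group 16; I is in period 5, group 17.
Adding an electron releases more energy for atoms nearer the top right (short of the noble gases).
These span different periods and groups, so the two trends combine.
C > In: relative to In, both the across-period and down-group shifts push C's electron affinity up.
Te > C: period and group pull opposite ways; the across-period shift dominates (190 vs 122 kJ/mol).
I > Te: both are in period 5; the period trend gives I the larger value.
Tabulated electron affinity (kJ/mol): C 122, In 29, Te 190, I 295.
So from lowest to highest: In < C < Te < I.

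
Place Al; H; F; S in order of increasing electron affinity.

Al, H, S, F

H is in period 1, group 1; F is in period 2, group 17; Al is in period 3, group 13; S is in period 3, group 16.
Electron affinity generally becomes more exothermic across a period toward the halogens and less exothermic down a group.
Here both period and group differ, so the two effects have to be weighed against each other.
H > Al: period and group pull opposite ways; the down-group shift dominates (73 vs 42 kJ/mol).
S > H: the two effects oppose for this pair; the across-period effect wins (200 vs 73 kJ/mol).
F > S: relative to S, both the across-period and down-group shifts push F's electron affinity up.
Tabulated electron affinity (kJ/mol): H 73, F 328, Al 42, S 200.
So from lowest to highest: Al < H < S < F.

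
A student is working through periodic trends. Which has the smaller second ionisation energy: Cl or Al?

Al

Consider each +1 ion: Cl⁺ still has 6 valence electrons; Al⁺ still has 2 valence electrons.
All are still removing valence electrons, so compare the +1 ions as you would atoms: IE_2 generally rises across a period (higher Z_eff) and falls down a group (larger shell), subject to the usual subshell exceptions.
Valence configurations: Cl⁺ [Ne]3s²3p⁴, Al⁺ [Ne]3s².
Tabulated IE_2 (kJ/mol): Cl 2298, Al 1817.
Overall IE_2 order: Al < Cl.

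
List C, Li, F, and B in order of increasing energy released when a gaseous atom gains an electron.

Li is in period 2, group 1; B is in period 2, group 13; C is in period 2, group 14; F is in period 2, group 17.
Electron affinity generally becomes more exothermic across a period toward the halogens and less exothermic down a group.
All lie in period 2; the across-period trend (electron affinity increases left to right) applies, with the exception below.
Note the exception: Li has a higher electron affinity than B, contrary to the simple trend — B's ns²np¹ configuration gives only a small electron affinity — the sparsely filled np subshell binds an added electron weakly.
For reference (kJ/mol): Li 60, B 27, C 122, F 328.
So from lowest to highest: B < Li < C < F.

B < Li < C < F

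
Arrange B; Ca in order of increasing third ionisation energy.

B < Ca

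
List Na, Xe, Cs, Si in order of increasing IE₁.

Removing the outermost electron gets harder across a period and easier down a group.
These span different periods and groups, so the two trends combine.
Na > Cs: Na sits above Cs in group 1, so the down-group effect alone puts Na higher.
Si > Na: Si lies to the right of Na in period 3, so the across-period effect alone puts Si higher.
Xe > Si: the two effects oppose for this pair; the across-period effect wins (1170 vs 786 kJ/mol).
Approximate values (kJ/mol): Na 496, Si 786, Xe 1170, Cs 376.
So from lowest to highest: Cs < Na < Si < Xe.

Cs < Na < Si < Xe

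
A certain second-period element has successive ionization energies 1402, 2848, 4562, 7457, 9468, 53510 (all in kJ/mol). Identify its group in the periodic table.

Group 15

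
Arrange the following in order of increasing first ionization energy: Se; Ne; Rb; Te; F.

Rb < Te < Se < F < Ne

F is in period 2, group 17; Ne is in period 2, group 18; Se is in period 4, group 16; Rb is in period 5, group 1; Te is in period 5, group 16.
IE₁ increases left→right with effective nuclear charge and decreases top→bottom as the valence shell moves farther out.
Neither a single period nor a single group — weigh both effects.
Te > Rb: Te lies to the right of Rb in period 5, so the across-period effect alone puts Te higher.
Se > Te: Se sits above Te in group 16, so the down-group effect alone puts Se higher.
F > Se: relative to Se, both the across-period and down-group shifts push F's first ionization energy up.
Ne > F: both are in period 2; the period trend gives Ne the larger value.
Tabulated first ionization energy (kJ/mol): F 1681, Ne 2081, Se 941, Rb 403, Te 869.
So from lowest to highest: Rb < Te < Se < F < Ne.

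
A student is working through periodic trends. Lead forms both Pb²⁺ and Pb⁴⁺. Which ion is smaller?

Both ions have Z = 82 protons, but Pb⁴⁺ has lost more electrons, so its remaining electrons feel a larger effective nuclear charge per electron and are pulled in more tightly.
Higher positive charge → smaller ion, so Pb²⁺ > Pb⁴⁺.

Pb⁴⁺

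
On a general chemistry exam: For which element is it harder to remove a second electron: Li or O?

After 1 electron has been removed, what remains? Li⁺ is the bare [He] core; O⁺ still has 5 valence electrons.
Breaking into a closed-shell core is much more expensive than removing a leftover valence electron — Li has the largest IE_2 here.
Approximate IE_2 values (kJ/mol): Li 7298, O 3388.
Hence IE_2: O < Li.

Li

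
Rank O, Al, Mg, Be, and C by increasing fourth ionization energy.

C, O, Mg, Al, Be

IE_4 is the cost of taking one more electron from the +3 cation: O³⁺ still has 3 valence electrons; Al³⁺ is the bare [Ne] core; Mg³⁺ is already 1 electron into the core; Be³⁺ is already 1 electron into the core; C³⁺ still has 1 valence electron.
Core electrons are held far more tightly than valence electrons, so Mg, Al and Be top the IE_4 order.
Valence configurations: O³⁺ [He]2s²2p¹, C³⁺ [He]2s¹.
Tabulated IE_4 (kJ/mol): O 7469, Al 11577, Mg 10543, Be 21007, C 6223.
So the fourth ionization energies run C < O < Mg < Al < Be.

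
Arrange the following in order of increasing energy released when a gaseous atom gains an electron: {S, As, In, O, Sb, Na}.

O is in period 2, group 16; Na is in period 3, group 1; S is in period 3, group 16; As is in period 4, group 15; In is in period 5, group 13; Sb is in period 5, group 15.
Adding an electron releases more energy for atoms nearer the top right (short of the noble gases).
These span different periods and groups, so the two trends combine.
Na > In: the two effects oppose for this pair; the down-group effect wins (53 vs 29 kJ/mol).
As > Na: the two effects oppose for this pair; the across-period effect wins (78 vs 53 kJ/mol).
Sb > As: this pair runs against the simple trend — see the exception note.
O > Sb: relative to Sb, both the across-period and down-group shifts push O's electron affinity up.
S > O: this pair runs against the simple trend — see the exception note.
Note the exception: Sb has a higher electron affinity than As, contrary to the simple trend — both are half-filled np³, but the pairing/repulsion penalty for the added electron shrinks as the p orbitals become larger and more diffuse down the group, and for Sb that outweighs the weaker nuclear attraction.
Note the exception: S has a higher electron affinity than O, contrary to the simple trend — the compact 2p subshell of O repels the added electron more than S's larger 3p does.
Tabulated electron affinity (kJ/mol): O 141, Na 53, S 200, As 78, In 29, Sb 103.
So from lowest to highest: In < Na < As < Sb < O < S.

In < Na < As < Sb < O < S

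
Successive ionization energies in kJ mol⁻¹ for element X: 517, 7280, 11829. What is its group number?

Look for the largest jump between consecutive ionization energies: IE2/IE1 ≈ 14.1, far larger than any earlier ratio.
That jump marks the point where a core electron is being removed. So the atom has 1 valence electron.
A main-group element with 1 valence electron is in group 1.

Group 1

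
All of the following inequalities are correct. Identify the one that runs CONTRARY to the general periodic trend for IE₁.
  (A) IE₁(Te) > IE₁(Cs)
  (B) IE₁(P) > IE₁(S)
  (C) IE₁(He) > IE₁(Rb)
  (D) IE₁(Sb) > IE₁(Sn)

(B)

The general trend: IE₁ increases across a period and decreases down a group.
(A) Te (period 5, group 16) vs Cs (period 6, group 1): the stated order agrees with the simple trend.
(B) P (period 3, group 15) vs S (period 3, group 16): the stated order contradicts the simple trend.
(C) He (period 1, group 18) vs Rb (period 5, group 1): the stated order agrees with the simple trend.
(D) Sb (period 5, group 15) vs Sn (period 5, group 14): the stated order agrees with the simple trend.
The exception is (B): S (3p⁴) ionizes more easily than half-filled P (3p³) because the paired 3p electron in S is pushed out by e⁻–e⁻ repulsion.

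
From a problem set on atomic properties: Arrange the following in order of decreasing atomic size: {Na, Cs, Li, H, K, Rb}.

H is in period 1, group 1; Li is in period 2, group 1; Na is in period 3, group 1; K is in period 4, group 1; Rb is in period 5, group 1; Cs is in period 6, group 1.
Moving right in a period, electrons are added to the same shell under a stronger nuclear pull, so atoms get smaller; moving down, a new shell is opened and atoms get larger.
All are in group 1, so atomic radius increases down the group.
So from largest to smallest: Cs > Rb > K > Na > Li > H.

Cs, Rb, K, Na, Li, H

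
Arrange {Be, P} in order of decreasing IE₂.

After 1 electron has been removed, what remains? Be⁺ still has 1 valence electron; P⁺ still has 4 valence electrons.
All are still removing valence electrons, so compare the +1 ions as you would atoms: IE_2 generally rises across a period (higher Z_eff) and falls down a group (larger shell), subject to the usual subshell exceptions.
Valence configurations: Be⁺ [He]2s¹, P⁺ [Ne]3s²3p².
Approximate IE_2 values (kJ/mol): Be 1757, P 1907.
So the second ionization energies run Be < P.

P > Be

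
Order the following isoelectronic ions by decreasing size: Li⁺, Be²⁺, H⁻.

H⁻ > Li⁺ > Be²⁺

All of these have 2 electrons, so size is governed by nuclear charge alone: the more protons, the stronger the pull on the same electron cloud, and the smaller the ion.
Nuclear charges: Be²⁺ (Z=4), Li⁺ (Z=3), H⁻ (Z=1).
Largest to smallest: H⁻ > Li⁺ > Be²⁺.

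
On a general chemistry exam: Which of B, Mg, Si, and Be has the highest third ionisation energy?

Be

IE_3 is the cost of taking one more electron from the +2 cation: B²⁺ still has 1 valence electron; Mg²⁺ is the bare [Ne] core; Si²⁺ still has 2 valence electrons; Be²⁺ is the bare [He] core.
Pulling an electron out of a noble-gas core costs far more than removing a remaining valence electron, so Mg and Be sit at the high end of IE_3.
Valence configurations: B²⁺ [He]2s¹, Si²⁺ [Ne]3s².
The numbers (kJ/mol): B 3660, Mg 7733, Si 3232, Be 14849.
Overall IE_3 order: Si < B < Mg < Be.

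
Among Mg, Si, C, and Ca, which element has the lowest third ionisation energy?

IE_3 is the cost of taking one more electron from the +2 cation: Mg²⁺ is the bare [Ne] core; Si²⁺ still has 2 valence electrons; C²⁺ still has 2 valence electrons; Ca²⁺ is the bare [Ar] core.
Core electrons are held far more tightly than valence electrons, so Ca and Mg top the IE_3 order.
Valence configurations: Si²⁺ [Ne]3s², C²⁺ [He]2s².
The numbers (kJ/mol): Mg 7733, Si 3232, C 4620, Ca 4912.
Hence IE_3: Si < C < Ca < Mg.

Si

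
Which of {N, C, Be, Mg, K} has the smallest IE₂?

Consider each +1 ion: N⁺ still has 4 valence electrons; C⁺ still has 3 valence electrons; Be⁺ still has 1 valence electron; Mg⁺ still has 1 valence electron; K⁺ is the bare [Ar] core.
Pulling an electron out of a noble-gas core costs far more than removing a remaining valence electron, so K sits at the high end of IE_2.
Valence configurations: N⁺ [He]2s²2p², C⁺ [He]2s²2p¹, Be⁺ [He]2s¹, Mg⁺ [Ne]3s¹.
The numbers (kJ/mol): N 2856, C 2353, Be 1757, Mg 1451, K 3052.
Overall IE_2 order: Mg < Be < C < N < K.

Mg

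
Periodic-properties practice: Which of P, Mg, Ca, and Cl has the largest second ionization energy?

Cl

After 1 electron has been removed, what remains? P⁺ still has 4 valence electrons; Mg⁺ still has 1 valence electron; Ca⁺ still has 1 valence electron; Cl⁺ still has 6 valence electrons.
All are still removing valence electrons, so compare the +1 ions as you would atoms: IE_2 generally rises across a period (higher Z_eff) and falls down a group (larger shell), subject to the usual subshell exceptions.
Valence configurations: P⁺ [Ne]3s²3p², Mg⁺ [Ne]3s¹, Ca⁺ [Ar]4s¹, Cl⁺ [Ne]3s²3p⁴.
Tabulated IE_2 (kJ/mol): P 1907, Mg 1451, Ca 1145, Cl 2298.
So the second ionization energies run Ca < Mg < P < Cl.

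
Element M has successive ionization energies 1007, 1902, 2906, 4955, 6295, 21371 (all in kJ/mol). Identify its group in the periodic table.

Look for the largest jump between consecutive ionization energies: IE6/IE5 ≈ 3.4, far larger than any earlier ratio.
That jump marks the point where a core electron is being removed. So the atom has 5 valence electrons.
A main-group element with 5 valence electrons is in group 15.

Group 15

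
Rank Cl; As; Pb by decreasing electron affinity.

Cl > As > Pb

Adding an electron releases more energy for atoms nearer the top right (short of the noble gases).
These span different periods and groups, so the two trends combine.
As > Pb: relative to Pb, both the across-period and down-group shifts push As's electron affinity up.
Cl > As: both effects reinforce here, so Cl is clearly the higher of the two.
For reference (kJ/mol): Cl 349, As 78, Pb 35.
So from highest to lowest: Cl > As > Pb.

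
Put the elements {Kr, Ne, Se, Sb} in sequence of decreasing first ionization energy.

Ne > Kr > Se > Sb

Ne is in period 2, group 18; Se is in period 4, group 16; Kr is in period 4, group 18; Sb is in period 5, group 15.
Across a period the outer electron is held more tightly (higher IE₁); down a group it sits in a higher shell, more shielded, and comes off more easily.
These span different periods and groups, so the two trends combine.
Se > Sb: both effects reinforce here, so Se is clearly the higher of the two.
Kr > Se: Kr lies to the right of Se in period 4, so the across-period effect alone puts Kr higher.
Ne > Kr: they share group 18; the group trend gives Ne the larger value.
Tabulated first ionization energy (kJ/mol): Ne 2081, Se 941, Kr 1351, Sb 831.
So from highest to lowest: Ne > Kr > Se > Sb.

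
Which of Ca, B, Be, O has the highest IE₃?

Be

Consider each +2 ion: Ca²⁺ is the bare [Ar] core; B²⁺ still has 1 valence electron; Be²⁺ is the bare [He] core; O²⁺ still has 4 valence electrons.
Usually core removal costs more than valence removal, but here the competition is close: a tightly held n=2 valence electron can cost more to remove than an n=3 core electron, so the actual values have to decide it.
Valence configurations: B²⁺ [He]2s¹, O²⁺ [He]2s²2p².
Approximate IE_3 values (kJ/mol): Ca 4912, B 3660, Be 14849, O 5300.
Putting it together, IE_3: B < Ca < O < Be.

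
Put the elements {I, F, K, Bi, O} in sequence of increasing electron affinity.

K < Bi < O < I < F

O is in period 2, group 16; F is in period 2, group 17; K is in period 4, group 1; I is in period 5, group 17; Bi is in period 6, group 15.
Electron affinity generally becomes more exothermic across a period toward the halogens and less exothermic down a group.
These span different periods and groups, so the two trends combine.
Bi > K: period and group pull opposite ways; the across-period shift dominates (91 vs 48 kJ/mol).
O > Bi: relative to Bi, both the across-period and down-group shifts push O's electron affinity up.
I > O: period and group pull opposite ways; the across-period shift dominates (295 vs 141 kJ/mol).
F > I: F sits above I in group 17, so the down-group effect alone puts F higher.
For reference (kJ/mol): O 141, F 328, K 48, I 295, Bi 91.
So from lowest to highest: K < Bi < O < I < F.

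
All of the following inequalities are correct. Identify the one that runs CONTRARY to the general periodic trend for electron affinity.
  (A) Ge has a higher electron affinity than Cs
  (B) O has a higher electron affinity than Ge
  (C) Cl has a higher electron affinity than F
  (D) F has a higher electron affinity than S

(C)

The general trend: electron affinity increases across a period and decreases down a group.
(A) Ge (period 4, group 14) vs Cs (period 6, group 1): the stated order agrees with the simple trend.
(B) O (period 2, group 16) vs Ge (period 4, group 14): the stated order agrees with the simple trend.
(C) Cl (period 3, group 17) vs F (period 2, group 17): the stated order contradicts the simple trend.
(D) F (period 2, group 17) vs S (period 3, group 16): the stated order agrees with the simple trend.
The exception is (C): F's small 2p subshell makes the incoming electron feel strong e⁻–e⁻ repulsion, so Cl actually releases more energy on gaining an electron.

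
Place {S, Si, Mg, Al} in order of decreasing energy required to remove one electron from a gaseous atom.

Mg is in period 3, group 2; Al is in period 3, group 13; Si is in period 3, group 14; S is in period 3, group 16.
IE₁ increases left→right with effective nuclear charge and decreases top→bottom as the valence shell moves farther out.
All lie in period 3; the across-period trend (first ionization energy increases left to right) applies, with the exception below.
Note the exception: Mg has a higher first ionization energy than Al, contrary to the simple trend — Al's single 3p electron is easier to remove than one from Mg's filled 3s².
For reference (kJ/mol): Mg 738, Al 578, Si 786, S 1000.
So from highest to lowest: S > Si > Mg > Al.

S, Si, Mg, Al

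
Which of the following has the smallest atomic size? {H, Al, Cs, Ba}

H

H is in period 1, group 1; Al is in period 3, group 13; Cs is in period 6, group 1; Ba is in period 6, group 2.
Atomic radius shrinks across a period as nuclear charge pulls the same shell inward, and grows down a group as new shells are added.
Neither a single period nor a single group — weigh both effects.
Al > H: the two effects oppose for this pair; the down-group effect wins (126 vs 32 pm).
Ba > Al: relative to Al, both the across-period and down-group shifts push Ba's atomic radius up.
Cs > Ba: Cs lies to the left of Ba in period 6, so the across-period effect alone puts Cs larger.
For reference (pm): H 32, Al 126, Cs 232, Ba 196.
The smallest atomic size among these belongs to H.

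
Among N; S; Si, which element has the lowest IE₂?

Si

IE_2 is the cost of taking one more electron from the +1 cation: N⁺ still has 4 valence electrons; S⁺ still has 5 valence electrons; Si⁺ still has 3 valence electrons.
All are still removing valence electrons, so compare the +1 ions as you would atoms: IE_2 generally rises across a period (higher Z_eff) and falls down a group (larger shell), subject to the usual subshell exceptions.
Valence configurations: N⁺ [He]2s²2p², S⁺ [Ne]3s²3p³, Si⁺ [Ne]3s²3p¹.
Approximate IE_2 values (kJ/mol): N 2856, S 2252, Si 1577.
Putting it together, IE_2: Si < S < N.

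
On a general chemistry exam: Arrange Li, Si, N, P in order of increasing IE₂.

Si < P < N < Li

IE_2 is the cost of taking one more electron from the +1 cation: Li⁺ is the bare [He] core; Si⁺ still has 3 valence electrons; N⁺ still has 4 valence electrons; P⁺ still has 4 valence electrons.
Pulling an electron out of a noble-gas core costs far more than removing a remaining valence electron, so Li sits at the high end of IE_2.
Valence configurations: Si⁺ [Ne]3s²3p¹, N⁺ [He]2s²2p², P⁺ [Ne]3s²3p².
The numbers (kJ/mol): Li 7298, Si 1577, N 2856, P 1907.
Overall IE_2 order: Si < P < N < Li.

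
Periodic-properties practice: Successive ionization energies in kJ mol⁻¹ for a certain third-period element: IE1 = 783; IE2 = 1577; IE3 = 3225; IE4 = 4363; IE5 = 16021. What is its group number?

Group 14

Look for the largest jump between consecutive ionization energies: IE5/IE4 ≈ 3.7, far larger than any earlier ratio.
That jump marks the point where a core electron is being removed. So the atom has 4 valence electrons.
A main-group element with 4 valence electrons is in group 14.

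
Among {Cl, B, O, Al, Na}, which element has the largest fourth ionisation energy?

B

IE_4 is the cost of taking one more electron from the +3 cation: Cl³⁺ still has 4 valence electrons; B³⁺ is the bare [He] core; O³⁺ still has 3 valence electrons; Al³⁺ is the bare [Ne] core; Na³⁺ is already 2 electrons into the core.
Pulling an electron out of a noble-gas core costs far more than removing a remaining valence electron, so Na, Al and B sit at the high end of IE_4.
Valence configurations: Cl³⁺ [Ne]3s²3p², O³⁺ [He]2s²2p¹.
Tabulated IE_4 (kJ/mol): Cl 5159, B 25026, O 7469, Al 11577, Na 9543.
Hence IE_4: Cl < O < Na < Al < B.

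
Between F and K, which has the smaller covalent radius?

F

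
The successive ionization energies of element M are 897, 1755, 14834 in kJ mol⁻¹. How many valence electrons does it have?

2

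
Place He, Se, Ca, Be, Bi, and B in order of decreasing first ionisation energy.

He > Se > Be > B > Bi > Ca

Across a period the outer electron is held more tightly (higher IE₁); down a group it sits in a higher shell, more shielded, and comes off more easily.
Neither a single period nor a single group — weigh both effects.
Bi > Ca: the two effects oppose for this pair; the across-period effect wins (703 vs 590 kJ/mol).
B > Bi: period and group pull opposite ways; the down-group shift dominates (801 vs 703 kJ/mol).
Be > B: this pair runs against the simple trend — see the exception note.
Se > Be: the two effects oppose for this pair; the across-period effect wins (941 vs 900 kJ/mol).
He > Se: relative to Se, both the across-period and down-group shifts push He's first ionization energy up.
Note the exception: Be has a higher first ionization energy than B, contrary to the simple trend — removing B's lone 2p electron is easier than breaking Be's filled 2s².
Approximate values (kJ/mol): He 2372, Be 900, B 801, Ca 590, Se 941, Bi 703.
So from highest to lowest: He > Se > Be > B > Bi > Ca.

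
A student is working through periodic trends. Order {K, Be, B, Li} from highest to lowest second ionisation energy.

Li > K > B > Be

After 1 electron has been removed, what remains? K⁺ is the bare [Ar] core; Be⁺ still has 1 valence electron; B⁺ still has 2 valence electrons; Li⁺ is the bare [He] core.
Breaking into a closed-shell core is much more expensive than removing a leftover valence electron — K and Li have the largest IE_2 here.
Valence configurations: Be⁺ [He]2s¹, B⁺ [He]2s².
Tabulated IE_2 (kJ/mol): K 3052, Be 1757, B 2427, Li 7298.
Hence IE_2: Be < B < K < Li.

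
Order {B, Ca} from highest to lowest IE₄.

B, Ca

Consider each +3 ion: B³⁺ is the bare [He] core; Ca³⁺ is already 1 electron into the core.
All of these are removing an electron from a noble-gas core or deeper; the smaller core (lower principal quantum number) is held far more tightly, and within a period the higher nuclear charge binds the same core more tightly.
Approximate IE_4 values (kJ/mol): B 25026, Ca 6491.
So the fourth ionization energies run Ca < B.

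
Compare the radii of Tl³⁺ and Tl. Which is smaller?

Tl³⁺

Forming Tl³⁺ removes 3 electrons from Tl. Fewer electrons for the same nuclear charge means less shielding and a higher Z_eff on the remaining electrons, and for main-group metals the entire outer shell is lost.
A cation is smaller than its parent atom: Tl³⁺ < Tl.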